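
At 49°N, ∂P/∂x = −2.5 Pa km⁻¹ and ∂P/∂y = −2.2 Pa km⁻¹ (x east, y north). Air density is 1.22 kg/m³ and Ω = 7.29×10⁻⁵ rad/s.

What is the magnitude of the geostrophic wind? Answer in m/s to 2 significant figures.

25 m/s

Coriolis parameter at 49°N:
f = 2Ω sin φ = 2 × 7.29×10⁻⁵ × sin 49° = 1.10×10⁻⁴ s⁻¹
Component geostrophic relations (x east, y north):
u_g = −(1/(fρ)) ∂P/∂y,  v_g = (1/(fρ)) ∂P/∂x
u_g = −(−2.2×10⁻³)/(1.10×10⁻⁴ × 1.22) = 16.4 m/s;  v_g = (−2.5×10⁻³)/(1.10×10⁻⁴ × 1.22) = −18.6 m/s
|V_g| = √(u_g² + v_g²) = 24.8 m/s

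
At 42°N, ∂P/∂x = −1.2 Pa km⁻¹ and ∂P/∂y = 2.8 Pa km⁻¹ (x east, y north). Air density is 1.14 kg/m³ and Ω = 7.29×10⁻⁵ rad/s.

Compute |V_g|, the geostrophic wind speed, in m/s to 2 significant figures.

Coriolis parameter at 42°N:
f = 2Ω sin φ = 2 × 7.29×10⁻⁵ × sin 42° = 9.76×10⁻⁵ s⁻¹
Component geostrophic relations (x east, y north):
u_g = −(1/(fρ)) ∂P/∂y,  v_g = (1/(fρ)) ∂P/∂x
u_g = −(2.8×10⁻³)/(9.76×10⁻⁵ × 1.14) = −25.2 m/s;  v_g = (−1.2×10⁻³)/(9.76×10⁻⁵ × 1.14) = −10.8 m/s
|V_g| = √(u_g² + v_g²) = 27.4 m/s

27 m/s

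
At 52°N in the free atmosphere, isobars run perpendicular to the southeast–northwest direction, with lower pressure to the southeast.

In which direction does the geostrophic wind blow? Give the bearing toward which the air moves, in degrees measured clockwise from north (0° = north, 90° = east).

The pressure-gradient force points toward the southeast (bearing 135°).
Geostrophic balance: in the Northern Hemisphere the Coriolis force deflects motion to the right, so the geostrophic wind blows 90° to the right of the pressure-gradient force (low pressure on the left).
Rotating 135° by 90° clockwise gives 225° — the wind blows toward the southwest.

225°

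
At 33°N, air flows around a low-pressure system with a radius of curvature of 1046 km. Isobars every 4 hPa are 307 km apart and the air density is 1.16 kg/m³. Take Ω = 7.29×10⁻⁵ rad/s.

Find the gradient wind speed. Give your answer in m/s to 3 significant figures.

Coriolis parameter at 33°N:
f = 2Ω sin φ = 2 × 7.29×10⁻⁵ × sin 33° = 7.94×10⁻⁵ s⁻¹
Pressure gradient: |∂P/∂n| = 400 Pa / 307000 m = 1.30×10⁻³ Pa/m
Geostrophic speed: V_g = |∂P/∂n|/(fρ) = 1.30×10⁻³/(7.94×10⁻⁵ × 1.16) = 14.1 m/s
Around a low, centrifugal force acts outward with Coriolis, so pressure-gradient force balances both:
(1/ρ)|∂P/∂n| = fV + V²/R  →  V² + fR·V − fR·V_g = 0
With fR = 7.94×10⁻⁵ × 1046×10³ m = 83.1 m/s:
V = [−fR + √((fR)² + 4 fR V_g)]/2 = [−83.1 + √(83.1² + 4×83.1×14.1)]/2 = 12.3 m/s
Subgeostrophic (V < V_g = 14.1 m/s), as expected around a low.

12.3 m/s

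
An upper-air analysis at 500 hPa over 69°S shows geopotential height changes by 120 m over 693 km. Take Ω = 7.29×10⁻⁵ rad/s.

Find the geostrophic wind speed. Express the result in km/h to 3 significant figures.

Coriolis parameter at 69°S:
f = 2Ω sin φ = 2 × 7.29×10⁻⁵ × sin 69° = 1.36×10⁻⁴ s⁻¹
Height gradient: |∂Z/∂n| = 120 m / 693000 m = 1.73×10⁻⁴
On a pressure surface, geostrophic balance gives V_g = (g/f)|∂Z/∂n|:
V_g = 9.81 × 1.73×10⁻⁴ / 1.36×10⁻⁴ = 12.5 m/s
Converting: 12.5 m/s × 3.6 = 44.9 km/h

44.9 km/h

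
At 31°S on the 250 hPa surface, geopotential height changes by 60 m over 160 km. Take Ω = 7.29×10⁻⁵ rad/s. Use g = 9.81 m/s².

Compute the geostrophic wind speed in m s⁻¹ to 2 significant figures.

49 m s⁻¹

Coriolis parameter at 31°S:
f = 2Ω sin φ = 2 × 7.29×10⁻⁵ × sin 31° = 7.51×10⁻⁵ s⁻¹
Height gradient: |∂Z/∂n| = 60 m / 160000 m = 3.75×10⁻⁴
On a pressure surface, geostrophic balance gives V_g = (g/f)|∂Z/∂n|:
V_g = 9.81 × 3.75×10⁻⁴ / 7.51×10⁻⁵ = 49.0 m/s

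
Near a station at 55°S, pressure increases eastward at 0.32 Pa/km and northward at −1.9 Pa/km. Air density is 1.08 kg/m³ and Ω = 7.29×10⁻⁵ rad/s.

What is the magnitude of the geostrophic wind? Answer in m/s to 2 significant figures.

Coriolis parameter at 55°S:
f = 2Ω sin φ = 2 × 7.29×10⁻⁵ × sin 55° = 1.19×10⁻⁴ s⁻¹
In the Southern Hemisphere f is negative: f = −1.19×10⁻⁴ s⁻¹.
Component geostrophic relations (x east, y north):
u_g = −(1/(fρ)) ∂P/∂y,  v_g = (1/(fρ)) ∂P/∂x
u_g = −(−1.9×10⁻³)/(−1.19×10⁻⁴ × 1.08) = −14.7 m/s;  v_g = (0.32×10⁻³)/(−1.19×10⁻⁴ × 1.08) = −2.48 m/s
|V_g| = √(u_g² + v_g²) = 14.9 m/s

15 m/s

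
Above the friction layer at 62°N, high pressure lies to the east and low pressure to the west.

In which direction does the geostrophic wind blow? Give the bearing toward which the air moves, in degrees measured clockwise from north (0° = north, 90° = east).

The pressure-gradient force points toward the west (bearing 270°).
Geostrophic balance: in the Northern Hemisphere the Coriolis force deflects motion to the right, so the geostrophic wind blows 90° to the right of the pressure-gradient force (low pressure on the left).
Rotating 270° by 90° clockwise gives 000° — the wind blows toward the north.

000°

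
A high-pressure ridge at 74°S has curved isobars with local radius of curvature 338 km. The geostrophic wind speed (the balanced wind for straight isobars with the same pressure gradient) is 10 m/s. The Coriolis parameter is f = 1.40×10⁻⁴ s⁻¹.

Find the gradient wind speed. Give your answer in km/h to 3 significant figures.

Around a high, pressure-gradient force acts outward with centrifugal, so Coriolis balances both:
fV = (1/ρ)|∂P/∂n| + V²/R  →  V² − fR·V + fR·V_g = 0
With fR = 1.40×10⁻⁴ × 338×10³ m = 47.3 m/s:
V = [fR − √((fR)² − 4 fR V_g)]/2 = [47.3 − √(47.3² − 4×47.3×10)]/2 = 14.4 m/s
Supergeostrophic (V > V_g = 10 m/s), as expected around a high.
Converting: 14.4 m/s × 3.6 = 51.7 km/h

51.7 km/h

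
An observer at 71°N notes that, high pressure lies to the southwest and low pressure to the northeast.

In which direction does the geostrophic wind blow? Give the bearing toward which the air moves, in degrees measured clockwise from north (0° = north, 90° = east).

135°

The pressure-gradient force points toward the northeast (bearing 045°).
Geostrophic balance: in the Northern Hemisphere the Coriolis force deflects motion to the right, so the geostrophic wind blows 90° to the right of the pressure-gradient force (low pressure on the left).
Rotating 045° by 90° clockwise gives 135° — the wind blows toward the southeast.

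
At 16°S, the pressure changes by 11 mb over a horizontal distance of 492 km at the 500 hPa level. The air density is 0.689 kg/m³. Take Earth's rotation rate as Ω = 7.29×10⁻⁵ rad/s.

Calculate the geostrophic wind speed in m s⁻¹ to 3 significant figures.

Coriolis parameter at 16°S:
f = 2Ω sin φ = 2 × 7.29×10⁻⁵ × sin 16° = 4.02×10⁻⁵ s⁻¹
Pressure gradient: |∂P/∂n| = 1100 Pa / 492000 m = 2.24×10⁻³ Pa/m
Geostrophic balance (pressure-gradient force = Coriolis force):
V_g = (1/(fρ)) |∂P/∂n| = 2.24×10⁻³ / (4.02×10⁻⁵ × 0.689) = 80.7 m/s

80.7 m s⁻¹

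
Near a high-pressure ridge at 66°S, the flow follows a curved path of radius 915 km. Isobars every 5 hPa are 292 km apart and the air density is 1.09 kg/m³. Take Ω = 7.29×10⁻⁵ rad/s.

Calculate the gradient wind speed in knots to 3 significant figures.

25.7 knots

Coriolis parameter at 66°S:
f = 2Ω sin φ = 2 × 7.29×10⁻⁵ × sin 66° = 1.33×10⁻⁴ s⁻¹
Pressure gradient: |∂P/∂n| = 500 Pa / 292000 m = 1.71×10⁻³ Pa/m
Geostrophic speed: V_g = |∂P/∂n|/(fρ) = 1.71×10⁻³/(1.33×10⁻⁴ × 1.09) = 11.8 m/s
Around a high, pressure-gradient force acts outward with centrifugal, so Coriolis balances both:
fV = (1/ρ)|∂P/∂n| + V²/R  →  V² − fR·V + fR·V_g = 0
With fR = 1.33×10⁻⁴ × 915×10³ m = 122 m/s:
V = [fR − √((fR)² − 4 fR V_g)]/2 = [122 − √(122² − 4×122×11.8)]/2 = 13.2 m/s
Supergeostrophic (V > V_g = 11.8 m/s), as expected around a high.
Converting: 13.2 m/s × 1.944 = 25.7 knots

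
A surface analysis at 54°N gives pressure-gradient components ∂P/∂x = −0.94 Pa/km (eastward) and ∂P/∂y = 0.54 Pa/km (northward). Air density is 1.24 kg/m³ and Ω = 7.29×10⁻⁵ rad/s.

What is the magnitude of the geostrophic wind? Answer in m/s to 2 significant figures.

7.4 m/s

Coriolis parameter at 54°N:
f = 2Ω sin φ = 2 × 7.29×10⁻⁵ × sin 54° = 1.18×10⁻⁴ s⁻¹
Component geostrophic relations (x east, y north):
u_g = −(1/(fρ)) ∂P/∂y,  v_g = (1/(fρ)) ∂P/∂x
u_g = −(0.54×10⁻³)/(1.18×10⁻⁴ × 1.24) = −3.69 m/s;  v_g = (−0.94×10⁻³)/(1.18×10⁻⁴ × 1.24) = −6.43 m/s
|V_g| = √(u_g² + v_g²) = 7.41 m/s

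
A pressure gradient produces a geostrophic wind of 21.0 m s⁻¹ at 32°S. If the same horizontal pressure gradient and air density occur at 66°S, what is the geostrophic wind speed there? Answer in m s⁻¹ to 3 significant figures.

12.2 m s⁻¹

With the same pressure gradient and density, V_g ∝ 1/f ∝ 1/sin φ.
V₂ = V₁ · sin φ₁ / sin φ₂ = 21.0 × sin 32° / sin 66°
V₂ = 21.0 × 0.5299/0.9135 = 12.2 m s⁻¹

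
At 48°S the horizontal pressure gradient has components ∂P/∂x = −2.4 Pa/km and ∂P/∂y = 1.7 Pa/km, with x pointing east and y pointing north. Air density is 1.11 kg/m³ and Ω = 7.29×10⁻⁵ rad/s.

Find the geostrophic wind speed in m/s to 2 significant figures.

24 m/s

Coriolis parameter at 48°S:
f = 2Ω sin φ = 2 × 7.29×10⁻⁵ × sin 48° = 1.08×10⁻⁴ s⁻¹
In the Southern Hemisphere f is negative: f = −1.08×10⁻⁴ s⁻¹.
Component geostrophic relations (x east, y north):
u_g = −(1/(fρ)) ∂P/∂y,  v_g = (1/(fρ)) ∂P/∂x
u_g = −(1.7×10⁻³)/(−1.08×10⁻⁴ × 1.11) = 14.1 m/s;  v_g = (−2.4×10⁻³)/(−1.08×10⁻⁴ × 1.11) = 20.0 m/s
|V_g| = √(u_g² + v_g²) = 24.5 m/s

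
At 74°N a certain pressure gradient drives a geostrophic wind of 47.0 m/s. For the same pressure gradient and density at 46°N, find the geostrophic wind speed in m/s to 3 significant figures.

62.8 m/s

With the same pressure gradient and density, V_g ∝ 1/f ∝ 1/sin φ.
V₂ = V₁ · sin φ₁ / sin φ₂ = 47.0 × sin 74° / sin 46°
V₂ = 47.0 × 0.9613/0.7193 = 62.8 m/s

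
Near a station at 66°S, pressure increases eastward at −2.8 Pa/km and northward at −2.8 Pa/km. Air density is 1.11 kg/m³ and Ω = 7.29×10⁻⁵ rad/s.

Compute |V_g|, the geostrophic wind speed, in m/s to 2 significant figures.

Coriolis parameter at 66°S:
f = 2Ω sin φ = 2 × 7.29×10⁻⁵ × sin 66° = 1.33×10⁻⁴ s⁻¹
In the Southern Hemisphere f is negative: f = −1.33×10⁻⁴ s⁻¹.
Component geostrophic relations (x east, y north):
u_g = −(1/(fρ)) ∂P/∂y,  v_g = (1/(fρ)) ∂P/∂x
u_g = −(−2.8×10⁻³)/(−1.33×10⁻⁴ × 1.11) = −18.9 m/s;  v_g = (−2.8×10⁻³)/(−1.33×10⁻⁴ × 1.11) = 18.9 m/s
|V_g| = √(u_g² + v_g²) = 26.8 m/s

27 m/s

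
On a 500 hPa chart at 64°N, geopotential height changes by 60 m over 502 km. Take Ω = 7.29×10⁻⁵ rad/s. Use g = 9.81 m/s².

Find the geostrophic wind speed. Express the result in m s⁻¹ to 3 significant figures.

Coriolis parameter at 64°N:
f = 2Ω sin φ = 2 × 7.29×10⁻⁵ × sin 64° = 1.31×10⁻⁴ s⁻¹
Height gradient: |∂Z/∂n| = 60 m / 502000 m = 1.20×10⁻⁴
On a pressure surface, geostrophic balance gives V_g = (g/f)|∂Z/∂n|:
V_g = 9.81 × 1.20×10⁻⁴ / 1.31×10⁻⁴ = 8.95 m/s

8.95 m s⁻¹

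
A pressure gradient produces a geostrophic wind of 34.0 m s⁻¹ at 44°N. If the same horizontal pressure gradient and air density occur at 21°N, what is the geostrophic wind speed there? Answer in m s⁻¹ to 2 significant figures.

With the same pressure gradient and density, V_g ∝ 1/f ∝ 1/sin φ.
V₂ = V₁ · sin φ₁ / sin φ₂ = 34.0 × sin 44° / sin 21°
V₂ = 34.0 × 0.6947/0.3584 = 66 m s⁻¹

66 m s⁻¹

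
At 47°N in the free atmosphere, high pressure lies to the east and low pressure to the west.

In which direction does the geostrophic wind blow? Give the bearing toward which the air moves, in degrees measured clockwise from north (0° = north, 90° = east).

The pressure-gradient force points toward the west (bearing 270°).
Geostrophic balance: in the Northern Hemisphere the Coriolis force deflects motion to the right, so the geostrophic wind blows 90° to the right of the pressure-gradient force (low pressure on the left).
Rotating 270° by 90° clockwise gives 000° — the wind blows toward the north.

000°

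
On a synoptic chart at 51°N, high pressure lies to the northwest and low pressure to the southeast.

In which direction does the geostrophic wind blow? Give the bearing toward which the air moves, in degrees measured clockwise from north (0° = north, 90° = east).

225°

The pressure-gradient force points toward the southeast (bearing 135°).
Geostrophic balance: in the Northern Hemisphere the Coriolis force deflects motion to the right, so the geostrophic wind blows 90° to the right of the pressure-gradient force (low pressure on the left).
Rotating 135° by 90° clockwise gives 225° — the wind blows toward the southwest.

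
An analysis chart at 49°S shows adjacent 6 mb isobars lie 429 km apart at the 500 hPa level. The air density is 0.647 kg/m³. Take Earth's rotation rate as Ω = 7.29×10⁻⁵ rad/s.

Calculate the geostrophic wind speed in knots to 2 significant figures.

38 knots

Coriolis parameter at 49°S:
f = 2Ω sin φ = 2 × 7.29×10⁻⁵ × sin 49° = 1.10×10⁻⁴ s⁻¹
Pressure gradient: |∂P/∂n| = 600 Pa / 429000 m = 1.40×10⁻³ Pa/m
Geostrophic balance (pressure-gradient force = Coriolis force):
V_g = (1/(fρ)) |∂P/∂n| = 1.40×10⁻³ / (1.10×10⁻⁴ × 0.647) = 19.6 m/s
Converting: 19.6 m/s × 1.944 = 38 knots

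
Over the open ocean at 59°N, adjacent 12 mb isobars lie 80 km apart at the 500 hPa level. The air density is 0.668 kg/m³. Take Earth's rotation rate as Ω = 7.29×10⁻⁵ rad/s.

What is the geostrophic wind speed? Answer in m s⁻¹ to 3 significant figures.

Coriolis parameter at 59°N:
f = 2Ω sin φ = 2 × 7.29×10⁻⁵ × sin 59° = 1.25×10⁻⁴ s⁻¹
Pressure gradient: |∂P/∂n| = 1200 Pa / 80000 m = 1.50×10⁻² Pa/m
Geostrophic balance (pressure-gradient force = Coriolis force):
V_g = (1/(fρ)) |∂P/∂n| = 1.50×10⁻² / (1.25×10⁻⁴ × 0.668) = 180 m/s

180 m s⁻¹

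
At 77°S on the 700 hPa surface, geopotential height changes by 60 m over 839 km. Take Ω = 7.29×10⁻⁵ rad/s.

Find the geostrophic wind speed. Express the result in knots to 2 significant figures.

9.6 knots

Coriolis parameter at 77°S:
f = 2Ω sin φ = 2 × 7.29×10⁻⁵ × sin 77° = 1.42×10⁻⁴ s⁻¹
Height gradient: |∂Z/∂n| = 60 m / 839000 m = 7.15×10⁻⁵
On a pressure surface, geostrophic balance gives V_g = (g/f)|∂Z/∂n|:
V_g = 9.81 × 7.15×10⁻⁵ / 1.42×10⁻⁴ = 4.94 m/s
Converting: 4.94 m/s × 1.944 = 9.6 knots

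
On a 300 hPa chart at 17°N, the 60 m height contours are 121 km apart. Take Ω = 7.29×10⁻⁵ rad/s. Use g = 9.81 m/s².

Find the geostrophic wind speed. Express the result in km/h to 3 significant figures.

411 km/h

Coriolis parameter at 17°N:
f = 2Ω sin φ = 2 × 7.29×10⁻⁵ × sin 17° = 4.26×10⁻⁵ s⁻¹
Height gradient: |∂Z/∂n| = 60 m / 121000 m = 4.96×10⁻⁴
On a pressure surface, geostrophic balance gives V_g = (g/f)|∂Z/∂n|:
V_g = 9.81 × 4.96×10⁻⁴ / 4.26×10⁻⁵ = 114 m/s
Converting: 114 m/s × 3.6 = 411 km/h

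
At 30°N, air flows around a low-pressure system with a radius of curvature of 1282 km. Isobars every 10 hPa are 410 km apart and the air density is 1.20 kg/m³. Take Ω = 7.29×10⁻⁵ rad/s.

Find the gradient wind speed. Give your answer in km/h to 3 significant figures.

80.9 km/h

Coriolis parameter at 30°N:
f = 2Ω sin φ = 2 × 7.29×10⁻⁵ × sin 30° = 7.29×10⁻⁵ s⁻¹
Pressure gradient: |∂P/∂n| = 1000 Pa / 410000 m = 2.44×10⁻³ Pa/m
Geostrophic speed: V_g = |∂P/∂n|/(fρ) = 2.44×10⁻³/(7.29×10⁻⁵ × 1.20) = 27.9 m/s
Around a low, centrifugal force acts outward with Coriolis, so pressure-gradient force balances both:
(1/ρ)|∂P/∂n| = fV + V²/R  →  V² + fR·V − fR·V_g = 0
With fR = 7.29×10⁻⁵ × 1282×10³ m = 93.5 m/s:
V = [−fR + √((fR)² + 4 fR V_g)]/2 = [−93.5 + √(93.5² + 4×93.5×27.9)]/2 = 22.5 m/s
Subgeostrophic (V < V_g = 27.9 m/s), as expected around a low.
Converting: 22.5 m/s × 3.6 = 80.9 km/h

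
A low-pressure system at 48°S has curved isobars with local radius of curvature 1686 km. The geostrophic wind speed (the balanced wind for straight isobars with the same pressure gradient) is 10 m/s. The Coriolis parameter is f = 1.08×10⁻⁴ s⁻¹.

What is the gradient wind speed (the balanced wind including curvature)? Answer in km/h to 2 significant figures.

34 km/h

Around a low, centrifugal force acts outward with Coriolis, so pressure-gradient force balances both:
(1/ρ)|∂P/∂n| = fV + V²/R  →  V² + fR·V − fR·V_g = 0
With fR = 1.08×10⁻⁴ × 1686×10³ m = 182 m/s:
V = [−fR + √((fR)² + 4 fR V_g)]/2 = [−182 + √(182² + 4×182×10)]/2 = 9.5 m/s
Subgeostrophic (V < V_g = 10 m/s), as expected around a low.
Converting: 9.5 m/s × 3.6 = 34 km/h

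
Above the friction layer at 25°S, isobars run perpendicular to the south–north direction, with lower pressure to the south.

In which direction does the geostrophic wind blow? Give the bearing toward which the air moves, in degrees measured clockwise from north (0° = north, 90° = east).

090°

The pressure-gradient force points toward the south (bearing 180°).
Geostrophic balance: in the Southern Hemisphere the Coriolis force deflects motion to the left, so the geostrophic wind blows 90° to the left of the pressure-gradient force (low pressure on the right).
Rotating 180° by 90° counterclockwise gives 090° — the wind blows toward the east.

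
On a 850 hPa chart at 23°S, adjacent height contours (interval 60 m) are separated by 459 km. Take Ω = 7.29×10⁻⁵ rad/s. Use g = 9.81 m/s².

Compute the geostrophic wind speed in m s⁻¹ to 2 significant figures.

Coriolis parameter at 23°S:
f = 2Ω sin φ = 2 × 7.29×10⁻⁵ × sin 23° = 5.70×10⁻⁵ s⁻¹
Height gradient: |∂Z/∂n| = 60 m / 459000 m = 1.31×10⁻⁴
On a pressure surface, geostrophic balance gives V_g = (g/f)|∂Z/∂n|:
V_g = 9.81 × 1.31×10⁻⁴ / 5.70×10⁻⁵ = 22.5 m/s

23 m s⁻¹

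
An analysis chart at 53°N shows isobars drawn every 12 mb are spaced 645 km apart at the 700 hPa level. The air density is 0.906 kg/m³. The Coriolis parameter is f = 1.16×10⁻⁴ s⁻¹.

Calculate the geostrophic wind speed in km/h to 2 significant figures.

64 km/h

Pressure gradient: |∂P/∂n| = 1200 Pa / 645000 m = 1.86×10⁻³ Pa/m
Geostrophic balance (pressure-gradient force = Coriolis force):
V_g = (1/(fρ)) |∂P/∂n| = 1.86×10⁻³ / (1.16×10⁻⁴ × 0.906) = 17.7 m/s
Converting: 17.7 m/s × 3.6 = 64 km/h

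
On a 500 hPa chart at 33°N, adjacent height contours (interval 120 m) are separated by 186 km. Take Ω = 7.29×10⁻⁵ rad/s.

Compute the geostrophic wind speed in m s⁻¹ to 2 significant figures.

80 m s⁻¹

Coriolis parameter at 33°N:
f = 2Ω sin φ = 2 × 7.29×10⁻⁵ × sin 33° = 7.94×10⁻⁵ s⁻¹
Height gradient: |∂Z/∂n| = 120 m / 186000 m = 6.45×10⁻⁴
On a pressure surface, geostrophic balance gives V_g = (g/f)|∂Z/∂n|:
V_g = 9.81 × 6.45×10⁻⁴ / 7.94×10⁻⁵ = 79.7 m/s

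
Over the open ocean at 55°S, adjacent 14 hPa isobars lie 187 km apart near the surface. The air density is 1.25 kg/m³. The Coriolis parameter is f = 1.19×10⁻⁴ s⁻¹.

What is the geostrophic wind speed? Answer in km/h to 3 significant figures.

181 km/h

Pressure gradient: |∂P/∂n| = 1400 Pa / 187000 m = 7.49×10⁻³ Pa/m
Geostrophic balance (pressure-gradient force = Coriolis force):
V_g = (1/(fρ)) |∂P/∂n| = 7.49×10⁻³ / (1.19×10⁻⁴ × 1.25) = 50.3 m/s
Converting: 50.3 m/s × 3.6 = 181 km/h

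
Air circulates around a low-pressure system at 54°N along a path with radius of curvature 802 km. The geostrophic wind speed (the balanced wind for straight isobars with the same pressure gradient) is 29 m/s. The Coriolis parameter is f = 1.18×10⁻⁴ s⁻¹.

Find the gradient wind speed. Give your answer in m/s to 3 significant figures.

Around a low, centrifugal force acts outward with Coriolis, so pressure-gradient force balances both:
(1/ρ)|∂P/∂n| = fV + V²/R  →  V² + fR·V − fR·V_g = 0
With fR = 1.18×10⁻⁴ × 802×10³ m = 94.6 m/s:
V = [−fR + √((fR)² + 4 fR V_g)]/2 = [−94.6 + √(94.6² + 4×94.6×29)]/2 = 23.3 m/s
Subgeostrophic (V < V_g = 29 m/s), as expected around a low.

23.3 m/s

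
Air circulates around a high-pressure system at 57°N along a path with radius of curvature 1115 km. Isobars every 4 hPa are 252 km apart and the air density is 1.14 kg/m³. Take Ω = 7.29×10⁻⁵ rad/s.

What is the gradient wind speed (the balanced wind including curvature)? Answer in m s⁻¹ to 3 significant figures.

12.5 m s⁻¹

Coriolis parameter at 57°N:
f = 2Ω sin φ = 2 × 7.29×10⁻⁵ × sin 57° = 1.22×10⁻⁴ s⁻¹
Pressure gradient: |∂P/∂n| = 400 Pa / 252000 m = 1.59×10⁻³ Pa/m
Geostrophic speed: V_g = |∂P/∂n|/(fρ) = 1.59×10⁻³/(1.22×10⁻⁴ × 1.14) = 11.4 m/s
Around a high, pressure-gradient force acts outward with centrifugal, so Coriolis balances both:
fV = (1/ρ)|∂P/∂n| + V²/R  →  V² − fR·V + fR·V_g = 0
With fR = 1.22×10⁻⁴ × 1115×10³ m = 136 m/s:
V = [fR − √((fR)² − 4 fR V_g)]/2 = [136 − √(136² − 4×136×11.4)]/2 = 12.5 m/s
Supergeostrophic (V > V_g = 11.4 m/s), as expected around a high.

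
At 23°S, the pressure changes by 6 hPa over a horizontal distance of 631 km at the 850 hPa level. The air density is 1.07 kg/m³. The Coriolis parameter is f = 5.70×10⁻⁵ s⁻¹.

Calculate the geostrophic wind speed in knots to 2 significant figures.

30 knots

Pressure gradient: |∂P/∂n| = 600 Pa / 631000 m = 9.51×10⁻⁴ Pa/m
Geostrophic balance (pressure-gradient force = Coriolis force):
V_g = (1/(fρ)) |∂P/∂n| = 9.51×10⁻⁴ / (5.70×10⁻⁵ × 1.07) = 15.6 m/s
Converting: 15.6 m/s × 1.944 = 30 knots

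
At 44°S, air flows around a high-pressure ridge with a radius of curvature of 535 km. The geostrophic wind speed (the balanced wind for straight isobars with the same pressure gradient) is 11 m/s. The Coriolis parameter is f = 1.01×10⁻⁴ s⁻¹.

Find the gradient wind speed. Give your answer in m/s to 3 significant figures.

15.4 m/s

Around a high, pressure-gradient force acts outward with centrifugal, so Coriolis balances both:
fV = (1/ρ)|∂P/∂n| + V²/R  →  V² − fR·V + fR·V_g = 0
With fR = 1.01×10⁻⁴ × 535×10³ m = 54.0 m/s:
V = [fR − √((fR)² − 4 fR V_g)]/2 = [54.0 − √(54.0² − 4×54.0×11)]/2 = 15.4 m/s
Supergeostrophic (V > V_g = 11 m/s), as expected around a high.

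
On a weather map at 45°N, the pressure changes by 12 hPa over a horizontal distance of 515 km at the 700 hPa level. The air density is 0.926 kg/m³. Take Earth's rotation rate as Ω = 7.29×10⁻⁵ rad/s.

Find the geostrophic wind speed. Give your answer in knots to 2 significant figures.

47 knots

Coriolis parameter at 45°N:
f = 2Ω sin φ = 2 × 7.29×10⁻⁵ × sin 45° = 1.03×10⁻⁴ s⁻¹
Pressure gradient: |∂P/∂n| = 1200 Pa / 515000 m = 2.33×10⁻³ Pa/m
Geostrophic balance (pressure-gradient force = Coriolis force):
V_g = (1/(fρ)) |∂P/∂n| = 2.33×10⁻³ / (1.03×10⁻⁴ × 0.926) = 24.4 m/s
Converting: 24.4 m/s × 1.944 = 47 knots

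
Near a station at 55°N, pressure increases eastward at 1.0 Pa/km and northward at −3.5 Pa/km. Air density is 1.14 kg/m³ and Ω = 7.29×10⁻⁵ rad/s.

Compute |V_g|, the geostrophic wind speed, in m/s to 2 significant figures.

27 m/s

Coriolis parameter at 55°N:
f = 2Ω sin φ = 2 × 7.29×10⁻⁵ × sin 55° = 1.19×10⁻⁴ s⁻¹
Component geostrophic relations (x east, y north):
u_g = −(1/(fρ)) ∂P/∂y,  v_g = (1/(fρ)) ∂P/∂x
u_g = −(−3.5×10⁻³)/(1.19×10⁻⁴ × 1.14) = 25.7 m/s;  v_g = (1.0×10⁻³)/(1.19×10⁻⁴ × 1.14) = 7.34 m/s
|V_g| = √(u_g² + v_g²) = 26.7 m/s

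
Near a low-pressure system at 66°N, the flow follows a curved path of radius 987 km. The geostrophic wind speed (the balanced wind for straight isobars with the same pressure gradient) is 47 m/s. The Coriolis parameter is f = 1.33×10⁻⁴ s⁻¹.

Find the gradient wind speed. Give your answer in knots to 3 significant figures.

Around a low, centrifugal force acts outward with Coriolis, so pressure-gradient force balances both:
(1/ρ)|∂P/∂n| = fV + V²/R  →  V² + fR·V − fR·V_g = 0
With fR = 1.33×10⁻⁴ × 987×10³ m = 131 m/s:
V = [−fR + √((fR)² + 4 fR V_g)]/2 = [−131 + √(131² + 4×131×47)]/2 = 36.7 m/s
Subgeostrophic (V < V_g = 47 m/s), as expected around a low.
Converting: 36.7 m/s × 1.944 = 71.4 knots

71.4 knots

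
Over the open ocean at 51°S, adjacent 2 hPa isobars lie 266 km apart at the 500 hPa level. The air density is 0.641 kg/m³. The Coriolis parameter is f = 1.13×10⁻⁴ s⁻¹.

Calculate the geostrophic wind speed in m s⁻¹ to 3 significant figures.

10.4 m s⁻¹

Pressure gradient: |∂P/∂n| = 200 Pa / 266000 m = 7.52×10⁻⁴ Pa/m
Geostrophic balance (pressure-gradient force = Coriolis force):
V_g = (1/(fρ)) |∂P/∂n| = 7.52×10⁻⁴ / (1.13×10⁻⁴ × 0.641) = 10.4 m/s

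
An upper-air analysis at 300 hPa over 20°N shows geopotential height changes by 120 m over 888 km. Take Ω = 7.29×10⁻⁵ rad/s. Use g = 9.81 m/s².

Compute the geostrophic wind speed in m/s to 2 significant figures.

27 m/s

Coriolis parameter at 20°N:
f = 2Ω sin φ = 2 × 7.29×10⁻⁵ × sin 20° = 4.99×10⁻⁵ s⁻¹
Height gradient: |∂Z/∂n| = 120 m / 888000 m = 1.35×10⁻⁴
On a pressure surface, geostrophic balance gives V_g = (g/f)|∂Z/∂n|:
V_g = 9.81 × 1.35×10⁻⁴ / 4.99×10⁻⁵ = 26.6 m/s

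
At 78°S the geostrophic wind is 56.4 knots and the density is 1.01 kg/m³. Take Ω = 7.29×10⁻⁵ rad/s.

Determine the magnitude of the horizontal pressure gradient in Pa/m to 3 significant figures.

4.18×10⁻³ Pa/m

Coriolis parameter at 78°S:
f = 2Ω sin φ = 2 × 7.29×10⁻⁵ × sin 78° = 1.43×10⁻⁴ s⁻¹
Wind speed in SI: 56.4 knots = 29.0 m/s
Geostrophic balance rearranged: |∂P/∂n| = f ρ V_g
|∂P/∂n| = 1.43×10⁻⁴ × 1.01 × 29.0 = 4.18×10⁻³ Pa/m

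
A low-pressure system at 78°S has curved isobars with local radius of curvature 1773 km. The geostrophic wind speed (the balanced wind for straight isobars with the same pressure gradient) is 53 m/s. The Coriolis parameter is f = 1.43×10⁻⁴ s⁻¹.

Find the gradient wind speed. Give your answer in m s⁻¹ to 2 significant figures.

Around a low, centrifugal force acts outward with Coriolis, so pressure-gradient force balances both:
(1/ρ)|∂P/∂n| = fV + V²/R  →  V² + fR·V − fR·V_g = 0
With fR = 1.43×10⁻⁴ × 1773×10³ m = 254 m/s:
V = [−fR + √((fR)² + 4 fR V_g)]/2 = [−254 + √(254² + 4×254×53)]/2 = 45 m/s
Subgeostrophic (V < V_g = 53 m/s), as expected around a low.

45 m s⁻¹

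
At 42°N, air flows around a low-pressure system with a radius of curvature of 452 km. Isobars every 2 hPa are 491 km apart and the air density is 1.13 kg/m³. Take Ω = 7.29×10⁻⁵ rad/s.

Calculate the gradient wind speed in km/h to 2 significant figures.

12 km/h

Coriolis parameter at 42°N:
f = 2Ω sin φ = 2 × 7.29×10⁻⁵ × sin 42° = 9.76×10⁻⁵ s⁻¹
Pressure gradient: |∂P/∂n| = 200 Pa / 491000 m = 4.07×10⁻⁴ Pa/m
Geostrophic speed: V_g = |∂P/∂n|/(fρ) = 4.07×10⁻⁴/(9.76×10⁻⁵ × 1.13) = 3.69 m/s
Around a low, centrifugal force acts outward with Coriolis, so pressure-gradient force balances both:
(1/ρ)|∂P/∂n| = fV + V²/R  →  V² + fR·V − fR·V_g = 0
With fR = 9.76×10⁻⁵ × 452×10³ m = 44.1 m/s:
V = [−fR + √((fR)² + 4 fR V_g)]/2 = [−44.1 + √(44.1² + 4×44.1×3.69)]/2 = 3.43 m/s
Subgeostrophic (V < V_g = 3.69 m/s), as expected around a low.
Converting: 3.43 m/s × 3.6 = 12 km/h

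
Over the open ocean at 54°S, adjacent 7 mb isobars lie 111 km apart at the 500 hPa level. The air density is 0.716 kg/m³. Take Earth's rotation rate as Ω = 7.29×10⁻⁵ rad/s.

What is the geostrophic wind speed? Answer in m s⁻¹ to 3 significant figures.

Coriolis parameter at 54°S:
f = 2Ω sin φ = 2 × 7.29×10⁻⁵ × sin 54° = 1.18×10⁻⁴ s⁻¹
Pressure gradient: |∂P/∂n| = 700 Pa / 111000 m = 6.31×10⁻³ Pa/m
Geostrophic balance (pressure-gradient force = Coriolis force):
V_g = (1/(fρ)) |∂P/∂n| = 6.31×10⁻³ / (1.18×10⁻⁴ × 0.716) = 74.7 m/s

74.7 m s⁻¹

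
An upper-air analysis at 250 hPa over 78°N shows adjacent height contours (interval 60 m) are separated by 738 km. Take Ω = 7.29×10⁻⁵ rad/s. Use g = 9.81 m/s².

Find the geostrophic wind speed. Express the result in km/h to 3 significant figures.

20.1 km/h

Coriolis parameter at 78°N:
f = 2Ω sin φ = 2 × 7.29×10⁻⁵ × sin 78° = 1.43×10⁻⁴ s⁻¹
Height gradient: |∂Z/∂n| = 60 m / 738000 m = 8.13×10⁻⁵
On a pressure surface, geostrophic balance gives V_g = (g/f)|∂Z/∂n|:
V_g = 9.81 × 8.13×10⁻⁵ / 1.43×10⁻⁴ = 5.59 m/s
Converting: 5.59 m/s × 3.6 = 20.1 km/h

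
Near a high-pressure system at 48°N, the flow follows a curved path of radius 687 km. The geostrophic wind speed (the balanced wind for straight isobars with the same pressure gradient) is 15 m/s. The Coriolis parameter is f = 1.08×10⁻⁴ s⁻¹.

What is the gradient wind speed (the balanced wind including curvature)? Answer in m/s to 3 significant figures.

Around a high, pressure-gradient force acts outward with centrifugal, so Coriolis balances both:
fV = (1/ρ)|∂P/∂n| + V²/R  →  V² − fR·V + fR·V_g = 0
With fR = 1.08×10⁻⁴ × 687×10³ m = 74.2 m/s:
V = [fR − √((fR)² − 4 fR V_g)]/2 = [74.2 − √(74.2² − 4×74.2×15)]/2 = 20.9 m/s
Supergeostrophic (V > V_g = 15 m/s), as expected around a high.

20.9 m/s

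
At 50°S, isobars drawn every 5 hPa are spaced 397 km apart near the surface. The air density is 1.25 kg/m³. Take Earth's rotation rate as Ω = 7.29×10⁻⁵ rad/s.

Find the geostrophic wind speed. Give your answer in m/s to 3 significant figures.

Coriolis parameter at 50°S:
f = 2Ω sin φ = 2 × 7.29×10⁻⁵ × sin 50° = 1.12×10⁻⁴ s⁻¹
Pressure gradient: |∂P/∂n| = 500 Pa / 397000 m = 1.26×10⁻³ Pa/m
Geostrophic balance (pressure-gradient force = Coriolis force):
V_g = (1/(fρ)) |∂P/∂n| = 1.26×10⁻³ / (1.12×10⁻⁴ × 1.25) = 9.02 m/s

9.02 m/s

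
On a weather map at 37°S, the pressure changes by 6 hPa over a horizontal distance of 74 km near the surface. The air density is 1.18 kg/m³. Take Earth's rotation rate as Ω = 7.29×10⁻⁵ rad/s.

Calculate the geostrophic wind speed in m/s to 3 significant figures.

78.3 m/s

Coriolis parameter at 37°S:
f = 2Ω sin φ = 2 × 7.29×10⁻⁵ × sin 37° = 8.77×10⁻⁵ s⁻¹
Pressure gradient: |∂P/∂n| = 600 Pa / 74000 m = 8.11×10⁻³ Pa/m
Geostrophic balance (pressure-gradient force = Coriolis force):
V_g = (1/(fρ)) |∂P/∂n| = 8.11×10⁻³ / (8.77×10⁻⁵ × 1.18) = 78.3 m/s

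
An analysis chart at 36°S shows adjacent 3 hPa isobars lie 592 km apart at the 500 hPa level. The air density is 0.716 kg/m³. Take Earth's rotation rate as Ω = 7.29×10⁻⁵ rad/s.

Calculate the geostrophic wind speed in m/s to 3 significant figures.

Coriolis parameter at 36°S:
f = 2Ω sin φ = 2 × 7.29×10⁻⁵ × sin 36° = 8.57×10⁻⁵ s⁻¹
Pressure gradient: |∂P/∂n| = 300 Pa / 592000 m = 5.07×10⁻⁴ Pa/m
Geostrophic balance (pressure-gradient force = Coriolis force):
V_g = (1/(fρ)) |∂P/∂n| = 5.07×10⁻⁴ / (8.57×10⁻⁵ × 0.716) = 8.26 m/s

8.26 m/s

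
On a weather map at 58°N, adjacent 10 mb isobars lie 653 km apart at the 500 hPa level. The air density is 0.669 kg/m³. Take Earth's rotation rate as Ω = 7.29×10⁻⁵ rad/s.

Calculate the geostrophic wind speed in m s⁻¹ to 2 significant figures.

19 m s⁻¹

Coriolis parameter at 58°N:
f = 2Ω sin φ = 2 × 7.29×10⁻⁵ × sin 58° = 1.24×10⁻⁴ s⁻¹
Pressure gradient: |∂P/∂n| = 1000 Pa / 653000 m = 1.53×10⁻³ Pa/m
Geostrophic balance (pressure-gradient force = Coriolis force):
V_g = (1/(fρ)) |∂P/∂n| = 1.53×10⁻³ / (1.24×10⁻⁴ × 0.669) = 18.5 m/s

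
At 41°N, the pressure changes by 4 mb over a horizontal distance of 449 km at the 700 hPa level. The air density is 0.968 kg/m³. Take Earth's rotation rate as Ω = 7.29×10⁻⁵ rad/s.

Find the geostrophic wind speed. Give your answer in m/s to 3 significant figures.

9.62 m/s

Coriolis parameter at 41°N:
f = 2Ω sin φ = 2 × 7.29×10⁻⁵ × sin 41° = 9.57×10⁻⁵ s⁻¹
Pressure gradient: |∂P/∂n| = 400 Pa / 449000 m = 8.91×10⁻⁴ Pa/m
Geostrophic balance (pressure-gradient force = Coriolis force):
V_g = (1/(fρ)) |∂P/∂n| = 8.91×10⁻⁴ / (9.57×10⁻⁵ × 0.968) = 9.62 m/s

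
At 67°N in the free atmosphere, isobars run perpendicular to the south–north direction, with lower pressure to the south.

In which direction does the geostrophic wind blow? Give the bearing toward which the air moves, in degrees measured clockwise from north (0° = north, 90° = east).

270°

The pressure-gradient force points toward the south (bearing 180°).
Geostrophic balance: in the Northern Hemisphere the Coriolis force deflects motion to the right, so the geostrophic wind blows 90° to the right of the pressure-gradient force (low pressure on the left).
Rotating 180° by 90° clockwise gives 270° — the wind blows toward the west.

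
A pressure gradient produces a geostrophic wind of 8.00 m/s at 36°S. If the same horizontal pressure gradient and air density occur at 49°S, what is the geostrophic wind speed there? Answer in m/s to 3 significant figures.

6.23 m/s

With the same pressure gradient and density, V_g ∝ 1/f ∝ 1/sin φ.
V₂ = V₁ · sin φ₁ / sin φ₂ = 8.00 × sin 36° / sin 49°
V₂ = 8.00 × 0.5878/0.7547 = 6.23 m/s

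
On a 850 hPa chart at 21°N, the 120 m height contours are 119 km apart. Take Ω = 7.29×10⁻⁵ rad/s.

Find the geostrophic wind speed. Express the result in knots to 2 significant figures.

370 knots

Coriolis parameter at 21°N:
f = 2Ω sin φ = 2 × 7.29×10⁻⁵ × sin 21° = 5.23×10⁻⁵ s⁻¹
Height gradient: |∂Z/∂n| = 120 m / 119000 m = 1.01×10⁻³
On a pressure surface, geostrophic balance gives V_g = (g/f)|∂Z/∂n|:
V_g = 9.81 × 1.01×10⁻³ / 5.23×10⁻⁵ = 189 m/s
Converting: 189 m/s × 1.944 = 370 knots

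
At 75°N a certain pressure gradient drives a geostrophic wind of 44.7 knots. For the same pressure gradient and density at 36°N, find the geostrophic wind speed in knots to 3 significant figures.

With the same pressure gradient and density, V_g ∝ 1/f ∝ 1/sin φ.
V₂ = V₁ · sin φ₁ / sin φ₂ = 44.7 × sin 75° / sin 36°
V₂ = 44.7 × 0.9659/0.5878 = 73.5 knots

73.5 knots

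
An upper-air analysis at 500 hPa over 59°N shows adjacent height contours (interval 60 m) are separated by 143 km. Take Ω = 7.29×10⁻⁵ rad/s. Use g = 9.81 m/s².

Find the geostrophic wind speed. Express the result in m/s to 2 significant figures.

33 m/s

Coriolis parameter at 59°N:
f = 2Ω sin φ = 2 × 7.29×10⁻⁵ × sin 59° = 1.25×10⁻⁴ s⁻¹
Height gradient: |∂Z/∂n| = 60 m / 143000 m = 4.20×10⁻⁴
On a pressure surface, geostrophic balance gives V_g = (g/f)|∂Z/∂n|:
V_g = 9.81 × 4.20×10⁻⁴ / 1.25×10⁻⁴ = 32.9 m/s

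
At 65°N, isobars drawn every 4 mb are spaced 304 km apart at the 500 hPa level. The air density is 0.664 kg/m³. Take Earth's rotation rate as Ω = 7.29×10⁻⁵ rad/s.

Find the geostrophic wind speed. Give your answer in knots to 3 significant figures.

29.2 knots

Coriolis parameter at 65°N:
f = 2Ω sin φ = 2 × 7.29×10⁻⁵ × sin 65° = 1.32×10⁻⁴ s⁻¹
Pressure gradient: |∂P/∂n| = 400 Pa / 304000 m = 1.32×10⁻³ Pa/m
Geostrophic balance (pressure-gradient force = Coriolis force):
V_g = (1/(fρ)) |∂P/∂n| = 1.32×10⁻³ / (1.32×10⁻⁴ × 0.664) = 15.0 m/s
Converting: 15.0 m/s × 1.944 = 29.2 knots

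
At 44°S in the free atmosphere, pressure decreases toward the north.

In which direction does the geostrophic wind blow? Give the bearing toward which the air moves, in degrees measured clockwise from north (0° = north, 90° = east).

The pressure-gradient force points toward the north (bearing 000°).
Geostrophic balance: in the Southern Hemisphere the Coriolis force deflects motion to the left, so the geostrophic wind blows 90° to the left of the pressure-gradient force (low pressure on the right).
Rotating 000° by 90° counterclockwise gives 270° — the wind blows toward the west.

270°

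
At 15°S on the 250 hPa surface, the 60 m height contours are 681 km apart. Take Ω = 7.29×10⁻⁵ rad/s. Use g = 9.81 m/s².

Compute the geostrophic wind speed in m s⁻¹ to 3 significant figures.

Coriolis parameter at 15°S:
f = 2Ω sin φ = 2 × 7.29×10⁻⁵ × sin 15° = 3.77×10⁻⁵ s⁻¹
Height gradient: |∂Z/∂n| = 60 m / 681000 m = 8.81×10⁻⁵
On a pressure surface, geostrophic balance gives V_g = (g/f)|∂Z/∂n|:
V_g = 9.81 × 8.81×10⁻⁵ / 3.77×10⁻⁵ = 22.9 m/s

22.9 m s⁻¹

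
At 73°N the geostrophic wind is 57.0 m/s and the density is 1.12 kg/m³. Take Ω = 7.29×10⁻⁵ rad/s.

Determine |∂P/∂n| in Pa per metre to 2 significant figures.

Coriolis parameter at 73°N:
f = 2Ω sin φ = 2 × 7.29×10⁻⁵ × sin 73° = 1.39×10⁻⁴ s⁻¹
Geostrophic balance rearranged: |∂P/∂n| = f ρ V_g
|∂P/∂n| = 1.39×10⁻⁴ × 1.12 × 57.0 = 8.90×10⁻³ Pa/m

8.9×10⁻³ Pa/m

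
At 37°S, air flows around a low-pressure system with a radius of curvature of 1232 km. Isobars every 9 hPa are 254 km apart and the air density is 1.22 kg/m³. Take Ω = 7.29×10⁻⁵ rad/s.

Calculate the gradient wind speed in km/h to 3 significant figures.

95.7 km/h

Coriolis parameter at 37°S:
f = 2Ω sin φ = 2 × 7.29×10⁻⁵ × sin 37° = 8.77×10⁻⁵ s⁻¹
Pressure gradient: |∂P/∂n| = 900 Pa / 254000 m = 3.54×10⁻³ Pa/m
Geostrophic speed: V_g = |∂P/∂n|/(fρ) = 3.54×10⁻³/(8.77×10⁻⁵ × 1.22) = 33.1 m/s
Around a low, centrifugal force acts outward with Coriolis, so pressure-gradient force balances both:
(1/ρ)|∂P/∂n| = fV + V²/R  →  V² + fR·V − fR·V_g = 0
With fR = 8.77×10⁻⁵ × 1232×10³ m = 108 m/s:
V = [−fR + √((fR)² + 4 fR V_g)]/2 = [−108 + √(108² + 4×108×33.1)]/2 = 26.6 m/s
Subgeostrophic (V < V_g = 33.1 m/s), as expected around a low.
Converting: 26.6 m/s × 3.6 = 95.7 km/h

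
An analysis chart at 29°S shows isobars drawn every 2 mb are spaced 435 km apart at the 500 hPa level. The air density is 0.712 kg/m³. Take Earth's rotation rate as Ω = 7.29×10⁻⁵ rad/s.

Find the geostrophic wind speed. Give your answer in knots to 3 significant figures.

17.8 knots

Coriolis parameter at 29°S:
f = 2Ω sin φ = 2 × 7.29×10⁻⁵ × sin 29° = 7.07×10⁻⁵ s⁻¹
Pressure gradient: |∂P/∂n| = 200 Pa / 435000 m = 4.60×10⁻⁴ Pa/m
Geostrophic balance (pressure-gradient force = Coriolis force):
V_g = (1/(fρ)) |∂P/∂n| = 4.60×10⁻⁴ / (7.07×10⁻⁵ × 0.712) = 9.14 m/s
Converting: 9.14 m/s × 1.944 = 17.8 knots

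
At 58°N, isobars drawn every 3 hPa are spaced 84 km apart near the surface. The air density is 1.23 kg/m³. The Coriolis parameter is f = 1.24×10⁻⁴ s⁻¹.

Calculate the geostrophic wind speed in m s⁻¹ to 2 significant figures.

Pressure gradient: |∂P/∂n| = 300 Pa / 84000 m = 3.57×10⁻³ Pa/m
Geostrophic balance (pressure-gradient force = Coriolis force):
V_g = (1/(fρ)) |∂P/∂n| = 3.57×10⁻³ / (1.24×10⁻⁴ × 1.23) = 23.4 m/s

23 m s⁻¹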